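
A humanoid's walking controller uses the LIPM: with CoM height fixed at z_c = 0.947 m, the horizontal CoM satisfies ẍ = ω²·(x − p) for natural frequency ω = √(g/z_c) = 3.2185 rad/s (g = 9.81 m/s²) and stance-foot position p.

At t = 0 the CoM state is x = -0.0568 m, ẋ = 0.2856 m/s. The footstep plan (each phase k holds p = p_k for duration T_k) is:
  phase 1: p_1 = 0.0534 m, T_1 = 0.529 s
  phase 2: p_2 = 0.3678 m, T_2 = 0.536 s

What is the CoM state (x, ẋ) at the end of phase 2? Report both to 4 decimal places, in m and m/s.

phase 1: p=0.0534, T=0.529, ωT=1.702587, cosh=2.835168, sinh=2.652956; start (x,ẋ)=(-0.056800, 0.285600) → end (x,ẋ)=(-0.023620, -0.131223)
phase 2: p=0.3678, T=0.536, ωT=1.725116, cosh=2.895662, sinh=2.717510; start (x,ẋ)=(-0.023620, -0.131223) → end (x,ẋ)=(-0.876418, -3.803458)

x = -0.8764, ẋ = -3.8035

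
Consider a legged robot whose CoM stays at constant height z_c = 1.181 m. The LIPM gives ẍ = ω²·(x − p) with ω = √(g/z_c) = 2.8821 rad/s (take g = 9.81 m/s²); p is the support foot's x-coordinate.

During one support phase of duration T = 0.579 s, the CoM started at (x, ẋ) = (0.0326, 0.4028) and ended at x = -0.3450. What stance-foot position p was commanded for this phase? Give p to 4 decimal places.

ωT = 2.8821·0.579 = 1.668736; cosh(ωT) = 2.746971, sinh(ωT) = 2.558486
x(T) = p + (x₀−p)·cosh(ωT) + (ẋ₀/ω)·sinh(ωT) ⇒ p·(1 − cosh) = x(T) − x₀·cosh − (ẋ₀/ω)·sinh
numerator   = -0.3450 − (0.0326)·2.746971 − (0.4028/2.8821)·2.558486 = -0.792123
denominator = 1 − 2.746971 = -1.746971
p = -0.792123 / -1.746971 = 0.4534

p = 0.4534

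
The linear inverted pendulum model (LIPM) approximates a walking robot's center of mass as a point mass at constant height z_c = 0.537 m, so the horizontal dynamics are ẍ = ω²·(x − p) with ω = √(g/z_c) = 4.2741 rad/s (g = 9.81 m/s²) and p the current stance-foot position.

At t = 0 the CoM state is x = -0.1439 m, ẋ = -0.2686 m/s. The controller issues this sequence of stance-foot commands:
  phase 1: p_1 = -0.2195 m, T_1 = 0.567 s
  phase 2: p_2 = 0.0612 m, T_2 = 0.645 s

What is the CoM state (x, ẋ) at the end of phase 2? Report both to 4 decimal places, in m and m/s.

phase 1: p=-0.2195, T=0.567, ωT=2.423415, cosh=5.686472, sinh=5.597854; start (x,ẋ)=(-0.143900, -0.268600) → end (x,ẋ)=(-0.141392, 0.281403)
phase 2: p=0.0612, T=0.645, ωT=2.756794, cosh=7.906386, sinh=7.842891; start (x,ẋ)=(-0.141392, 0.281403) → end (x,ẋ)=(-1.024203, -4.566273)

x = -1.0242, ẋ = -4.5663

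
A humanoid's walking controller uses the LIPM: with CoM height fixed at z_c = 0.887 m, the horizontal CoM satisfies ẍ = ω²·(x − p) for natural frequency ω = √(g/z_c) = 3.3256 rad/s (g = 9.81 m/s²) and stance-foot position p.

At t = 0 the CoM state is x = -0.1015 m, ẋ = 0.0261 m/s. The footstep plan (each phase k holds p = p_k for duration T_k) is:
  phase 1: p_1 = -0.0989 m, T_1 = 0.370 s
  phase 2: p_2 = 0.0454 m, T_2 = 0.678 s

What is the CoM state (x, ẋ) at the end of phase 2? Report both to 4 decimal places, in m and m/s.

phase 1: p=-0.0989, T=0.370, ωT=1.230472, cosh=1.857500, sinh=1.565345; start (x,ẋ)=(-0.101500, 0.026100) → end (x,ẋ)=(-0.091444, 0.034946)
phase 2: p=0.0454, T=0.678, ωT=2.254757, cosh=4.818937, sinh=4.714038; start (x,ẋ)=(-0.091444, 0.034946) → end (x,ẋ)=(-0.564508, -1.976907)

x = -0.5645, ẋ = -1.9769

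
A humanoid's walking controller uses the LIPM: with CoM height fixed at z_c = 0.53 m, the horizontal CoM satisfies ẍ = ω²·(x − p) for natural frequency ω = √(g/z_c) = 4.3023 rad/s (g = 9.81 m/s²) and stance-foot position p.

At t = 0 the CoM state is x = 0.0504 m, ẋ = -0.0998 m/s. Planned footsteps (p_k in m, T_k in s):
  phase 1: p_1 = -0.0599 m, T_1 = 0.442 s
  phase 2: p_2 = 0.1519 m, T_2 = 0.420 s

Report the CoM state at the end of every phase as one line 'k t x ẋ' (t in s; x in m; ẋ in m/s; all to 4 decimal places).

phase 1: p=-0.0599, T=0.442, ωT=1.901617, cosh=3.423019, sinh=3.273692; start (x,ẋ)=(0.050400, -0.099800) → end (x,ẋ)=(0.241720, 1.211893)
phase 2: p=0.1519, T=0.420, ωT=1.806966, cosh=3.128044, sinh=2.963893; start (x,ẋ)=(0.241720, 1.211893) → end (x,ẋ)=(1.267743, 4.936192)

1 0.4420 0.2417 1.2119
2 0.8620 1.2677 4.9362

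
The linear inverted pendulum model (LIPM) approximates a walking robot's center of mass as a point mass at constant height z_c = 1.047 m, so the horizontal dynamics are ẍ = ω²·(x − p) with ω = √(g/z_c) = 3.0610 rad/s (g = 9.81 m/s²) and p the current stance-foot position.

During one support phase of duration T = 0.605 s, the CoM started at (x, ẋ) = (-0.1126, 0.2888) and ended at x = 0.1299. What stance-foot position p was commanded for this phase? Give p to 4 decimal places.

ωT = 3.0610·0.605 = 1.851905; cosh(ωT) = 3.264442, sinh(ωT) = 3.107504
x(T) = p + (x₀−p)·cosh(ωT) + (ẋ₀/ω)·sinh(ωT) ⇒ p·(1 − cosh) = x(T) − x₀·cosh − (ẋ₀/ω)·sinh
numerator   = 0.1299 − (-0.1126)·3.264442 − (0.2888/3.0610)·3.107504 = 0.204289
denominator = 1 − 3.264442 = -2.264442
p = 0.204289 / -2.264442 = -0.0902

p = -0.0902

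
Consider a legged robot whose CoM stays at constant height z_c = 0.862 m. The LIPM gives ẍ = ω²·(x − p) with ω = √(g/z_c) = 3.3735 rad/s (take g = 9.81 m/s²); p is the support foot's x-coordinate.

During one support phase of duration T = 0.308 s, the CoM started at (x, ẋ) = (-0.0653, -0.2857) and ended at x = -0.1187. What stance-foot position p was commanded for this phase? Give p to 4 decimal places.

p = -0.1522

ωT = 3.3735·0.308 = 1.039038; cosh(ωT) = 1.590146, sinh(ωT) = 1.236351
x(T) = p + (x₀−p)·cosh(ωT) + (ẋ₀/ω)·sinh(ωT) ⇒ p·(1 − cosh) = x(T) − x₀·cosh − (ẋ₀/ω)·sinh
numerator   = -0.1187 − (-0.0653)·1.590146 − (-0.2857/3.3735)·1.236351 = 0.089842
denominator = 1 − 1.590146 = -0.590146
p = 0.089842 / -0.590146 = -0.1522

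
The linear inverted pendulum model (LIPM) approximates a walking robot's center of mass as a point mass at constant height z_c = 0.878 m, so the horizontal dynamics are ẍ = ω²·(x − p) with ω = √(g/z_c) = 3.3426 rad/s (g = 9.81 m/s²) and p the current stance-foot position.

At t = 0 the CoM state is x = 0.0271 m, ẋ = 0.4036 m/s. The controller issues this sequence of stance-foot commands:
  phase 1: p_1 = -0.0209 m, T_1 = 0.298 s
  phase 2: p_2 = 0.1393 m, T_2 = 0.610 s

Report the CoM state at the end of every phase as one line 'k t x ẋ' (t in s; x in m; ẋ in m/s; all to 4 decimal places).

phase 1: p=-0.0209, T=0.298, ωT=0.996095, cosh=1.538503, sinh=1.169184; start (x,ẋ)=(0.027100, 0.403600) → end (x,ẋ)=(0.194120, 0.808529)
phase 2: p=0.1393, T=0.610, ωT=2.038986, cosh=3.906488, sinh=3.776327; start (x,ẋ)=(0.194120, 0.808529) → end (x,ẋ)=(1.266898, 3.850495)

1 0.2980 0.1941 0.8085
2 0.9080 1.2669 3.8505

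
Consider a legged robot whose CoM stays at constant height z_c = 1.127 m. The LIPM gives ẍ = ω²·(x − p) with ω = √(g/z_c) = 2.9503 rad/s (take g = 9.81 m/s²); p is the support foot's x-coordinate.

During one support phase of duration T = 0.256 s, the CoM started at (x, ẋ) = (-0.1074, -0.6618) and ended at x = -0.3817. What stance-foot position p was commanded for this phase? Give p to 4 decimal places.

ωT = 2.9503·0.256 = 0.755277; cosh(ωT) = 1.299041, sinh(ωT) = 0.829160
x(T) = p + (x₀−p)·cosh(ωT) + (ẋ₀/ω)·sinh(ωT) ⇒ p·(1 − cosh) = x(T) − x₀·cosh − (ẋ₀/ω)·sinh
numerator   = -0.3817 − (-0.1074)·1.299041 − (-0.6618/2.9503)·0.829160 = -0.056189
denominator = 1 − 1.299041 = -0.299041
p = -0.056189 / -0.299041 = 0.1879

p = 0.1879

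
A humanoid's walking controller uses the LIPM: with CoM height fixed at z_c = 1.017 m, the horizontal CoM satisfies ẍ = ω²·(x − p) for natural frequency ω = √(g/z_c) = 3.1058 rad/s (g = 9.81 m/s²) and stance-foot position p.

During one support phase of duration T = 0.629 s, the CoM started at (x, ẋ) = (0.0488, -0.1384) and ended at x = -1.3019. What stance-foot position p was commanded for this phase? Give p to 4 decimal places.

p = 0.5095

ωT = 3.1058·0.629 = 1.953548; cosh(ωT) = 3.597721, sinh(ωT) = 3.455950
x(T) = p + (x₀−p)·cosh(ωT) + (ẋ₀/ω)·sinh(ωT) ⇒ p·(1 − cosh) = x(T) − x₀·cosh − (ẋ₀/ω)·sinh
numerator   = -1.3019 − (0.0488)·3.597721 − (-0.1384/3.1058)·3.455950 = -1.323465
denominator = 1 − 3.597721 = -2.597721
p = -1.323465 / -2.597721 = 0.5095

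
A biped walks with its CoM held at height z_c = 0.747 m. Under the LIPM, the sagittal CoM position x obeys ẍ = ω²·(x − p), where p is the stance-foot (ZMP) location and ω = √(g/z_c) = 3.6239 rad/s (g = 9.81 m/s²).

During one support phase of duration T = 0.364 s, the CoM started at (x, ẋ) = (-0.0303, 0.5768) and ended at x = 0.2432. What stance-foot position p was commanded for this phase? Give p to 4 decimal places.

p = -0.0274

ωT = 3.6239·0.364 = 1.319100; cosh(ωT) = 2.003714, sinh(ωT) = 1.736338
x(T) = p + (x₀−p)·cosh(ωT) + (ẋ₀/ω)·sinh(ωT) ⇒ p·(1 − cosh) = x(T) − x₀·cosh − (ẋ₀/ω)·sinh
numerator   = 0.2432 − (-0.0303)·2.003714 − (0.5768/3.6239)·1.736338 = 0.027547
denominator = 1 − 2.003714 = -1.003714
p = 0.027547 / -1.003714 = -0.0274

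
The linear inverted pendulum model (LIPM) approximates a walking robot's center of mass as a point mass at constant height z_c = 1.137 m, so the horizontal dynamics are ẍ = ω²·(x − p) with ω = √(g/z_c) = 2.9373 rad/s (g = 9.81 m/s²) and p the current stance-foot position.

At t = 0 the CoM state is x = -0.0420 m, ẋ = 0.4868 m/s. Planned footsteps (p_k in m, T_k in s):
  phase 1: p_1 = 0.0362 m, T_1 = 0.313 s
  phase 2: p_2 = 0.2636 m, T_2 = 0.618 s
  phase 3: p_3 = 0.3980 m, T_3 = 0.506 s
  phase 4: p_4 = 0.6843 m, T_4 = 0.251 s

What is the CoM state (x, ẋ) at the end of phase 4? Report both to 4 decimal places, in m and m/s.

x = -0.5386, ẋ = -3.1301

phase 1: p=0.0362, T=0.313, ωT=0.919375, cosh=1.453245, sinh=1.054477; start (x,ẋ)=(-0.042000, 0.486800) → end (x,ẋ)=(0.097315, 0.465230)
phase 2: p=0.2636, T=0.618, ωT=1.815251, cosh=3.152709, sinh=2.989912; start (x,ẋ)=(0.097315, 0.465230) → end (x,ẋ)=(0.212915, 0.006376)
phase 3: p=0.3980, T=0.506, ωT=1.486274, cosh=2.323403, sinh=2.097189; start (x,ẋ)=(0.212915, 0.006376) → end (x,ẋ)=(-0.027475, -1.125323)
phase 4: p=0.6843, T=0.251, ωT=0.737262, cosh=1.284314, sinh=0.805892; start (x,ẋ)=(-0.027475, -1.125323) → end (x,ẋ)=(-0.538591, -3.130143)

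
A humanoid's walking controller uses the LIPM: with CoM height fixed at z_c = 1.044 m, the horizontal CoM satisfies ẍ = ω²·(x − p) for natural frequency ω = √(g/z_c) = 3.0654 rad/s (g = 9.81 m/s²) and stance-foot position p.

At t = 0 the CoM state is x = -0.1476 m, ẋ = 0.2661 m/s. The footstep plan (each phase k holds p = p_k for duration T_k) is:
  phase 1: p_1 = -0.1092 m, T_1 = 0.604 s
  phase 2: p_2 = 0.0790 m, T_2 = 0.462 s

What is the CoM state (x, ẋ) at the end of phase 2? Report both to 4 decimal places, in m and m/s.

x = 0.3013, ẋ = 0.8361

phase 1: p=-0.1092, T=0.604, ωT=1.851502, cosh=3.263189, sinh=3.106188; start (x,ẋ)=(-0.147600, 0.266100) → end (x,ẋ)=(0.035134, 0.502701)
phase 2: p=0.0790, T=0.462, ωT=1.416215, cosh=2.182060, sinh=1.939430; start (x,ẋ)=(0.035134, 0.502701) → end (x,ẋ)=(0.301333, 0.836136)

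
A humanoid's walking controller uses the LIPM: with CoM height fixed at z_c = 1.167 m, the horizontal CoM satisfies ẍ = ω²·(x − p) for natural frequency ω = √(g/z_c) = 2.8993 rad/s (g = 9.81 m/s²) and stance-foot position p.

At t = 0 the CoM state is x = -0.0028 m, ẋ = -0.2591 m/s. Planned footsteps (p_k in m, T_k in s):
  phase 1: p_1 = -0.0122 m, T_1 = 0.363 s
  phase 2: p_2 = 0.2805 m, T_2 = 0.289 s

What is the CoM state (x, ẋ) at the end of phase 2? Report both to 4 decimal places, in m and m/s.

phase 1: p=-0.0122, T=0.363, ωT=1.052446, cosh=1.606866, sinh=1.257783; start (x,ẋ)=(-0.002800, -0.259100) → end (x,ẋ)=(-0.109499, -0.382060)
phase 2: p=0.2805, T=0.289, ωT=0.837898, cosh=1.372061, sinh=0.939442; start (x,ẋ)=(-0.109499, -0.382060) → end (x,ẋ)=(-0.378399, -1.586459)

x = -0.3784, ẋ = -1.5865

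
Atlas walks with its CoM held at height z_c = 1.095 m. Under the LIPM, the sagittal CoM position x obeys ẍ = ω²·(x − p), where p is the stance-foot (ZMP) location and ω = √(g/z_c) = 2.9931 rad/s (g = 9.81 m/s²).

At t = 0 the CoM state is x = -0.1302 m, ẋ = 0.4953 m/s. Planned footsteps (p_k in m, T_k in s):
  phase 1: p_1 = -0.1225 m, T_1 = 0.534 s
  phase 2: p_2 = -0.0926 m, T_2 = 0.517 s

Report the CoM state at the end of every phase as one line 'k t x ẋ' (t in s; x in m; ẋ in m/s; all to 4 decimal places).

1 0.5340 0.2501 1.2200
2 1.0510 1.6634 5.2973

phase 1: p=-0.1225, T=0.534, ωT=1.598315, cosh=2.573466, sinh=2.371229; start (x,ẋ)=(-0.130200, 0.495300) → end (x,ẋ)=(0.250077, 1.219988)
phase 2: p=-0.0926, T=0.517, ωT=1.547433, cosh=2.456092, sinh=2.243298; start (x,ẋ)=(0.250077, 1.219988) → end (x,ẋ)=(1.663415, 5.297278)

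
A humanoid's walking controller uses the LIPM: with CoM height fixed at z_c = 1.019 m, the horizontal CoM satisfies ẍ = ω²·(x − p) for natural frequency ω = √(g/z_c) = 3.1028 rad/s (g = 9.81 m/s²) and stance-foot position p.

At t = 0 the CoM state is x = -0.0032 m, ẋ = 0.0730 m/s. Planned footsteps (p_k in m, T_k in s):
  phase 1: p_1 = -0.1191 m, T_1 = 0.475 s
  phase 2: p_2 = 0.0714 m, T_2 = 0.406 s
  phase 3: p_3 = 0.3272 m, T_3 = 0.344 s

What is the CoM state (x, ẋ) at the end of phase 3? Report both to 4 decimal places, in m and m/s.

x = 2.0461, ẋ = 5.6576

phase 1: p=-0.1191, T=0.475, ωT=1.473830, cosh=2.297486, sinh=2.068439; start (x,ẋ)=(-0.003200, 0.073000) → end (x,ẋ)=(0.195843, 0.911557)
phase 2: p=0.0714, T=0.406, ωT=1.259737, cosh=1.904111, sinh=1.620383; start (x,ẋ)=(0.195843, 0.911557) → end (x,ẋ)=(0.784398, 2.361371)
phase 3: p=0.3272, T=0.344, ωT=1.067363, cosh=1.625808, sinh=1.281894; start (x,ẋ)=(0.784398, 2.361371) → end (x,ẋ)=(2.046096, 5.657624)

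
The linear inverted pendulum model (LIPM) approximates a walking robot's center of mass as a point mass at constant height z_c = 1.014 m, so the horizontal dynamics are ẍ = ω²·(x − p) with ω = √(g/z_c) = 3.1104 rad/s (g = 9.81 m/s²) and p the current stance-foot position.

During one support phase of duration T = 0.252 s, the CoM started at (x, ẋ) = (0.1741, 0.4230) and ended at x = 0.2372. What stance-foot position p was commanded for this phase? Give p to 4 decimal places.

p = 0.3435

ωT = 3.1104·0.252 = 0.783821; cosh(ωT) = 1.323241, sinh(ωT) = 0.866583
x(T) = p + (x₀−p)·cosh(ωT) + (ẋ₀/ω)·sinh(ωT) ⇒ p·(1 − cosh) = x(T) − x₀·cosh − (ẋ₀/ω)·sinh
numerator   = 0.2372 − (0.1741)·1.323241 − (0.4230/3.1104)·0.866583 = -0.111027
denominator = 1 − 1.323241 = -0.323241
p = -0.111027 / -0.323241 = 0.3435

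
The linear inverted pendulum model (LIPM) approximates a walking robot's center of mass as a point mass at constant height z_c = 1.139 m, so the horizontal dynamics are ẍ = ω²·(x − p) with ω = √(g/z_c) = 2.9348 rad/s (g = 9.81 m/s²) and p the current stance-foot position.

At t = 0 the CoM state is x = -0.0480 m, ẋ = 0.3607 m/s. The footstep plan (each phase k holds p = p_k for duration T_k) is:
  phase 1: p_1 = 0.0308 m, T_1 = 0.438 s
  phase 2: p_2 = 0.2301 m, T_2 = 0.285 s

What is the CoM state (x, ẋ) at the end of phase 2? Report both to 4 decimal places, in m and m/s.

x = 0.1289, ẋ = 0.0273

phase 1: p=0.0308, T=0.438, ωT=1.285442, cosh=1.946398, sinh=1.669870; start (x,ẋ)=(-0.048000, 0.360700) → end (x,ẋ)=(0.082658, 0.315888)
phase 2: p=0.2301, T=0.285, ωT=0.836418, cosh=1.370672, sinh=0.937412; start (x,ẋ)=(0.082658, 0.315888) → end (x,ẋ)=(0.128904, 0.027349)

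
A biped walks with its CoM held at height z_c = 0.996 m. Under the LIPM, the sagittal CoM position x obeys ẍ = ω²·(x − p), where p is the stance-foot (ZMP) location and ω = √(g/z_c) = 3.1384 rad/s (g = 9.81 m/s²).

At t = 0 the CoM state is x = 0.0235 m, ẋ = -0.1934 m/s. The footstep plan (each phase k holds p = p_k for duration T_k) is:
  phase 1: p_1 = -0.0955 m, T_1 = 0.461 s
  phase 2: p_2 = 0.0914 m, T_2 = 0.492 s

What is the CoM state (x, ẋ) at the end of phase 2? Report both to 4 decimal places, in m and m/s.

x = 0.2093, ẋ = 0.4667

phase 1: p=-0.0955, T=0.461, ωT=1.446802, cosh=2.242413, sinh=2.007092; start (x,ẋ)=(0.023500, -0.193400) → end (x,ẋ)=(0.047663, 0.315905)
phase 2: p=0.0914, T=0.492, ωT=1.544093, cosh=2.448613, sinh=2.235108; start (x,ẋ)=(0.047663, 0.315905) → end (x,ẋ)=(0.209286, 0.466726)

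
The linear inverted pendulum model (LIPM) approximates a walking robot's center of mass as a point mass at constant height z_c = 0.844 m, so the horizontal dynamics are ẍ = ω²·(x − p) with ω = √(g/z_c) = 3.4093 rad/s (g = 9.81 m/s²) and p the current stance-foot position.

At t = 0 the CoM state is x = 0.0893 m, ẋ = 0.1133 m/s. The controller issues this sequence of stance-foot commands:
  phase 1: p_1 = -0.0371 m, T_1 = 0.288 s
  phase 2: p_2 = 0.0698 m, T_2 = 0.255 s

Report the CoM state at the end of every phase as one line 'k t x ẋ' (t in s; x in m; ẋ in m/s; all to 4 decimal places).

phase 1: p=-0.0371, T=0.288, ωT=0.981878, cosh=1.522036, sinh=1.147430; start (x,ẋ)=(0.089300, 0.113300) → end (x,ẋ)=(0.193417, 0.666915)
phase 2: p=0.0698, T=0.255, ωT=0.869371, cosh=1.402313, sinh=0.983098; start (x,ẋ)=(0.193417, 0.666915) → end (x,ẋ)=(0.435460, 1.349549)

1 0.2880 0.1934 0.6669
2 0.5430 0.4355 1.3495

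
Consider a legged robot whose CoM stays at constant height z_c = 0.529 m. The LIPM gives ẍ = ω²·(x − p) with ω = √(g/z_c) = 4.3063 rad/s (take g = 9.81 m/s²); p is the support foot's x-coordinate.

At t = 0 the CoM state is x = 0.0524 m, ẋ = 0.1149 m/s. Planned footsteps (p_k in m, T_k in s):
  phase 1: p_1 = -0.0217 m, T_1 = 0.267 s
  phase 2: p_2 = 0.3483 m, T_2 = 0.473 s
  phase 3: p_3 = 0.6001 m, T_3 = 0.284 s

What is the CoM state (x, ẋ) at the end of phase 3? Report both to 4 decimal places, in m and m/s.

phase 1: p=-0.0217, T=0.267, ωT=1.149782, cosh=1.737105, sinh=1.420400; start (x,ẋ)=(0.052400, 0.114900) → end (x,ẋ)=(0.144918, 0.652838)
phase 2: p=0.3483, T=0.473, ωT=2.036880, cosh=3.898543, sinh=3.768108; start (x,ẋ)=(0.144918, 0.652838) → end (x,ẋ)=(0.126656, -0.755074)
phase 3: p=0.6001, T=0.284, ωT=1.222989, cosh=1.845838, sinh=1.551489; start (x,ẋ)=(0.126656, -0.755074) → end (x,ẋ)=(-0.545842, -4.556909)

x = -0.5458, ẋ = -4.5569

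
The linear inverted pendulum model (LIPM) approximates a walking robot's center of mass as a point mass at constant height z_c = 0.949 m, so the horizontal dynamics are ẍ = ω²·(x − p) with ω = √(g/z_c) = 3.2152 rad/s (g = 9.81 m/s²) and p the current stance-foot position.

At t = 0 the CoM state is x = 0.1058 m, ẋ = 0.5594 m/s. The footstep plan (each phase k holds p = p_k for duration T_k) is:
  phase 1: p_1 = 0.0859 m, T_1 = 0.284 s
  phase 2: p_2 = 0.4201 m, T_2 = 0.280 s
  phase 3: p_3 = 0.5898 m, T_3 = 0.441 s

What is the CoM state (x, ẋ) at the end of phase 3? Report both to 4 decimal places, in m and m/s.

x = 0.9560, ẋ = 1.4351

phase 1: p=0.0859, T=0.284, ωT=0.913117, cosh=1.446675, sinh=1.045403; start (x,ẋ)=(0.105800, 0.559400) → end (x,ẋ)=(0.296574, 0.876157)
phase 2: p=0.4201, T=0.280, ωT=0.900256, cosh=1.433349, sinh=1.026884; start (x,ẋ)=(0.296574, 0.876157) → end (x,ẋ)=(0.522875, 0.848003)
phase 3: p=0.5898, T=0.441, ωT=1.417903, cosh=2.185338, sinh=1.943117; start (x,ẋ)=(0.522875, 0.848003) → end (x,ẋ)=(0.956040, 1.435060)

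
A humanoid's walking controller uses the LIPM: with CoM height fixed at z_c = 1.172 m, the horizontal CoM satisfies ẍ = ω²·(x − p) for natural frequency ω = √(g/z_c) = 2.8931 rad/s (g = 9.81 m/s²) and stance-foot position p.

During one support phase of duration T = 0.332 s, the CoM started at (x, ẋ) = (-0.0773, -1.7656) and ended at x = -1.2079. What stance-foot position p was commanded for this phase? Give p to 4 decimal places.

p = 0.8266

ωT = 2.8931·0.332 = 0.960509; cosh(ωT) = 1.497862, sinh(ωT) = 1.115164
x(T) = p + (x₀−p)·cosh(ωT) + (ẋ₀/ω)·sinh(ωT) ⇒ p·(1 − cosh) = x(T) − x₀·cosh − (ẋ₀/ω)·sinh
numerator   = -1.2079 − (-0.0773)·1.497862 − (-1.7656/2.8931)·1.115164 = -0.411553
denominator = 1 − 1.497862 = -0.497862
p = -0.411553 / -0.497862 = 0.8266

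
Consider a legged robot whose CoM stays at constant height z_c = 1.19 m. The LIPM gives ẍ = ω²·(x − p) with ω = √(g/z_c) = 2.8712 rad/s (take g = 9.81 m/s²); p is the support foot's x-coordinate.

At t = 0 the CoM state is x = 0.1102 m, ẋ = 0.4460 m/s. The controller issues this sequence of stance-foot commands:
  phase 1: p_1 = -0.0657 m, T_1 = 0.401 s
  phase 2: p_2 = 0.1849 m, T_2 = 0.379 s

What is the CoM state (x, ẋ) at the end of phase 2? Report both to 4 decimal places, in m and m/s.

x = 1.3268, ẋ = 3.5146

phase 1: p=-0.0657, T=0.401, ωT=1.151351, cosh=1.739336, sinh=1.423127; start (x,ẋ)=(0.110200, 0.446000) → end (x,ẋ)=(0.461312, 1.494486)
phase 2: p=0.1849, T=0.379, ωT=1.088185, cosh=1.652854, sinh=1.316026; start (x,ẋ)=(0.461312, 1.494486) → end (x,ẋ)=(1.326772, 3.514609)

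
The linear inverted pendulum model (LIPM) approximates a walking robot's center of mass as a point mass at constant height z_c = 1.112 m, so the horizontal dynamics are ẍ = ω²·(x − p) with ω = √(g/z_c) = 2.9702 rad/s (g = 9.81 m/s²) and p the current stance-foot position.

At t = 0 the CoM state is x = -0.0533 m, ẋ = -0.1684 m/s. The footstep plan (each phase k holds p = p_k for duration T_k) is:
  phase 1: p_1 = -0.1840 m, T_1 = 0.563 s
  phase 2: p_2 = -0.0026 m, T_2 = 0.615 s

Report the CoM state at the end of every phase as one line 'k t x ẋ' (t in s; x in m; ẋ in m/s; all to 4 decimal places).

phase 1: p=-0.1840, T=0.563, ωT=1.672223, cosh=2.755908, sinh=2.568079; start (x,ẋ)=(-0.053300, -0.168400) → end (x,ẋ)=(0.030596, 0.532847)
phase 2: p=-0.0026, T=0.615, ωT=1.826673, cosh=3.187065, sinh=3.026116; start (x,ẋ)=(0.030596, 0.532847) → end (x,ẋ)=(0.646076, 1.996589)

1 0.5630 0.0306 0.5328
2 1.1780 0.6461 1.9966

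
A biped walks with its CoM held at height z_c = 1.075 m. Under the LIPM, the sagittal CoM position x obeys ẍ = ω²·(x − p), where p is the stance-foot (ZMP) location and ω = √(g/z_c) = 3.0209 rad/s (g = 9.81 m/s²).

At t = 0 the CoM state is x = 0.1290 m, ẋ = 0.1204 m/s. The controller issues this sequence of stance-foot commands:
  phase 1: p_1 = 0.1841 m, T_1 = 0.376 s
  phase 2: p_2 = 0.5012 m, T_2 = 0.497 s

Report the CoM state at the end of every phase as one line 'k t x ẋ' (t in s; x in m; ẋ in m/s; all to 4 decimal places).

1 0.3760 0.1451 -0.0256
2 0.8730 -0.3556 -2.3543

phase 1: p=0.1841, T=0.376, ωT=1.135858, cosh=1.717496, sinh=1.396349; start (x,ẋ)=(0.129000, 0.120400) → end (x,ẋ)=(0.145118, -0.025638)
phase 2: p=0.5012, T=0.497, ωT=1.501387, cosh=2.355366, sinh=2.132545; start (x,ẋ)=(0.145118, -0.025638) → end (x,ẋ)=(-0.355601, -2.354338)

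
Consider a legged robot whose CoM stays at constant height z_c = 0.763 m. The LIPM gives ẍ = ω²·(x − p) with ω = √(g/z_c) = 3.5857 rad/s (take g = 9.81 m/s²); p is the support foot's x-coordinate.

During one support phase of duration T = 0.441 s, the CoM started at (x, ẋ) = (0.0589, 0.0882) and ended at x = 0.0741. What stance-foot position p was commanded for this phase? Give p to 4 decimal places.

p = 0.0863

ωT = 3.5857·0.441 = 1.581294; cosh(ωT) = 2.533475, sinh(ωT) = 2.327766
x(T) = p + (x₀−p)·cosh(ωT) + (ẋ₀/ω)·sinh(ωT) ⇒ p·(1 − cosh) = x(T) − x₀·cosh − (ẋ₀/ω)·sinh
numerator   = 0.0741 − (0.0589)·2.533475 − (0.0882/3.5857)·2.327766 = -0.132379
denominator = 1 − 2.533475 = -1.533475
p = -0.132379 / -1.533475 = 0.0863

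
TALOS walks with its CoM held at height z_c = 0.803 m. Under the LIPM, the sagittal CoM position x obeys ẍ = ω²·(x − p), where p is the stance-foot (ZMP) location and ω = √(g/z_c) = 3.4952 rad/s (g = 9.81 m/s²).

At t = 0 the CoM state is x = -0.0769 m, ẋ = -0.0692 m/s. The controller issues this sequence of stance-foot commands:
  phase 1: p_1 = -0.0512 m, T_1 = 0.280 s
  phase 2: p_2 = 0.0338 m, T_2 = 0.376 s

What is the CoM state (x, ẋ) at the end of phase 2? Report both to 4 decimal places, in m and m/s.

phase 1: p=-0.0512, T=0.280, ωT=0.978656, cosh=1.518347, sinh=1.142531; start (x,ẋ)=(-0.076900, -0.069200) → end (x,ẋ)=(-0.112842, -0.207699)
phase 2: p=0.0338, T=0.376, ωT=1.314195, cosh=1.995222, sinh=1.726532; start (x,ẋ)=(-0.112842, -0.207699) → end (x,ẋ)=(-0.361381, -1.299328)

x = -0.3614, ẋ = -1.2993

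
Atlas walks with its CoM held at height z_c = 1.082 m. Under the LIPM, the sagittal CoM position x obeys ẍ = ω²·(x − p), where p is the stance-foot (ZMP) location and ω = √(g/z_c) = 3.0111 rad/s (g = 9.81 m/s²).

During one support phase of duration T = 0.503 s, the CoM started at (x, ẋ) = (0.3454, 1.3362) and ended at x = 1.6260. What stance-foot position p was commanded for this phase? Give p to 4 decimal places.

p = 0.1139

ωT = 3.0111·0.503 = 1.514583; cosh(ωT) = 2.383713, sinh(ωT) = 2.163813
x(T) = p + (x₀−p)·cosh(ωT) + (ẋ₀/ω)·sinh(ωT) ⇒ p·(1 − cosh) = x(T) − x₀·cosh − (ẋ₀/ω)·sinh
numerator   = 1.6260 − (0.3454)·2.383713 − (1.3362/3.0111)·2.163813 = -0.157544
denominator = 1 − 2.383713 = -1.383713
p = -0.157544 / -1.383713 = 0.1139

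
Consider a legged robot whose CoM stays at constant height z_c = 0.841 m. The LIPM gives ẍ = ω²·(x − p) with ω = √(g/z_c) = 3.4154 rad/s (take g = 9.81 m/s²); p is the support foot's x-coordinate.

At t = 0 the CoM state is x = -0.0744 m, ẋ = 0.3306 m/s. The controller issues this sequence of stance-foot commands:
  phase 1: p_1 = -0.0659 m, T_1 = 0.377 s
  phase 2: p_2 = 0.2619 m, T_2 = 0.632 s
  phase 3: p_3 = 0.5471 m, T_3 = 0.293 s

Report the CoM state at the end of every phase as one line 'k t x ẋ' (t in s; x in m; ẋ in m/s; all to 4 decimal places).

1 0.3770 0.0796 0.5961
2 1.0090 0.2075 -0.0450
3 1.3020 0.0073 -1.4338

phase 1: p=-0.0659, T=0.377, ωT=1.287606, cosh=1.950015, sinh=1.674084; start (x,ẋ)=(-0.074400, 0.330600) → end (x,ẋ)=(0.079571, 0.596075)
phase 2: p=0.2619, T=0.632, ωT=2.158533, cosh=4.386960, sinh=4.271465; start (x,ẋ)=(0.079571, 0.596075) → end (x,ẋ)=(0.207510, -0.044999)
phase 3: p=0.5471, T=0.293, ωT=1.000712, cosh=1.543918, sinh=1.176300; start (x,ẋ)=(0.207510, -0.044999) → end (x,ẋ)=(0.007303, -1.433789)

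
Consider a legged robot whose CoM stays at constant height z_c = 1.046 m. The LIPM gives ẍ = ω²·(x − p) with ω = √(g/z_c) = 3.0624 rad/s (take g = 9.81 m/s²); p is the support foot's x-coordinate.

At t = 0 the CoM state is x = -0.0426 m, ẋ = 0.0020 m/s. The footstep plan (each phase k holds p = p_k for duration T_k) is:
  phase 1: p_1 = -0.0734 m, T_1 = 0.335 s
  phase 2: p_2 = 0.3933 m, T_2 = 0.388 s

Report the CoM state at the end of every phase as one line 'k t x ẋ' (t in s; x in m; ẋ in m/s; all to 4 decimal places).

1 0.3350 -0.0241 0.1178
2 0.7230 -0.2979 -1.6912

phase 1: p=-0.0734, T=0.335, ωT=1.025904, cosh=1.574044, sinh=1.215572; start (x,ẋ)=(-0.042600, 0.002000) → end (x,ẋ)=(-0.024126, 0.117803)
phase 2: p=0.3933, T=0.388, ωT=1.188211, cosh=1.792986, sinh=1.488220; start (x,ẋ)=(-0.024126, 0.117803) → end (x,ẋ)=(-0.297890, -1.691208)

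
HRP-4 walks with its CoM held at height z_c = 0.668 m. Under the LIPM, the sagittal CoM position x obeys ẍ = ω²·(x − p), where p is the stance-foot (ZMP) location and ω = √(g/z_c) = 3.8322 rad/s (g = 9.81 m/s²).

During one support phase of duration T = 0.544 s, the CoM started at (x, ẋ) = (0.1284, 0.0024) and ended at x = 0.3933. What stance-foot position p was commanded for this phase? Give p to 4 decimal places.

p = 0.0433

ωT = 3.8322·0.544 = 2.084717; cosh(ωT) = 4.083328, sinh(ωT) = 3.958986
x(T) = p + (x₀−p)·cosh(ωT) + (ẋ₀/ω)·sinh(ωT) ⇒ p·(1 − cosh) = x(T) − x₀·cosh − (ẋ₀/ω)·sinh
numerator   = 0.3933 − (0.1284)·4.083328 − (0.0024/3.8322)·3.958986 = -0.133479
denominator = 1 − 4.083328 = -3.083328
p = -0.133479 / -3.083328 = 0.0433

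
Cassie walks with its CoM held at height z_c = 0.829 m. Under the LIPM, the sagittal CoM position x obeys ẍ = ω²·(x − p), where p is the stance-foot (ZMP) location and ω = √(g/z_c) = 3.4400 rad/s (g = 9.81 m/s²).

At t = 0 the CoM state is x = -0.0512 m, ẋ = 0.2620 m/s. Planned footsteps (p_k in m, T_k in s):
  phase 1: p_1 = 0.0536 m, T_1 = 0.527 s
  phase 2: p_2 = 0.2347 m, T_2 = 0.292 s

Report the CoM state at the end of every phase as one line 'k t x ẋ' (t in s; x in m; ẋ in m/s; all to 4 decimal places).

1 0.5270 -0.0489 -0.2511
2 0.8190 -0.2907 -1.5420

phase 1: p=0.0536, T=0.527, ωT=1.812880, cosh=3.145627, sinh=2.982444; start (x,ẋ)=(-0.051200, 0.262000) → end (x,ẋ)=(-0.048910, -0.251052)
phase 2: p=0.2347, T=0.292, ωT=1.004480, cosh=1.548361, sinh=1.182126; start (x,ẋ)=(-0.048910, -0.251052) → end (x,ẋ)=(-0.290703, -1.542026)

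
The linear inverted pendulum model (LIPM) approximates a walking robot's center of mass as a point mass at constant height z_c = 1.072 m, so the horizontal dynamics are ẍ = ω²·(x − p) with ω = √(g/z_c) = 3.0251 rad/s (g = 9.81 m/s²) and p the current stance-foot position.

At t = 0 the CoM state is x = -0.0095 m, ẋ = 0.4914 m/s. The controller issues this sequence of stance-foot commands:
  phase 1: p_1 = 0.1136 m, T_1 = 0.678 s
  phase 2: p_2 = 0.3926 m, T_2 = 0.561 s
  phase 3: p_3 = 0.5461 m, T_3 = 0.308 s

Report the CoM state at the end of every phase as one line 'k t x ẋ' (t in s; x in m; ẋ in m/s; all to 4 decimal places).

phase 1: p=0.1136, T=0.678, ωT=2.051018, cosh=3.952208, sinh=3.823604; start (x,ẋ)=(-0.009500, 0.491400) → end (x,ẋ)=(0.248193, 0.518244)
phase 2: p=0.3926, T=0.561, ωT=1.697081, cosh=2.820605, sinh=2.637388; start (x,ẋ)=(0.248193, 0.518244) → end (x,ẋ)=(0.437108, 0.309629)
phase 3: p=0.5461, T=0.308, ωT=0.931731, cosh=1.466386, sinh=1.072514; start (x,ẋ)=(0.437108, 0.309629) → end (x,ẋ)=(0.496051, 0.100414)

1 0.6780 0.2482 0.5182
2 1.2390 0.4371 0.3096
3 1.5470 0.4961 0.1004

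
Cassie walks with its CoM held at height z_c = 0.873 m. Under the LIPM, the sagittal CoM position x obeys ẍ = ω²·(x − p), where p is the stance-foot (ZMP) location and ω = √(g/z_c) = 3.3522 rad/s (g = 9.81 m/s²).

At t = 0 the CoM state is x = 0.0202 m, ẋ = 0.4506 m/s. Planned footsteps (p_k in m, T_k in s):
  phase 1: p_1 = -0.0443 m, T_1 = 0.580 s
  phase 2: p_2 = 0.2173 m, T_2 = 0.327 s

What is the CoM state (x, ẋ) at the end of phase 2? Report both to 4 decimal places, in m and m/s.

phase 1: p=-0.0443, T=0.580, ωT=1.944276, cosh=3.565831, sinh=3.422740; start (x,ẋ)=(0.020200, 0.450600) → end (x,ẋ)=(0.645778, 2.346817)
phase 2: p=0.2173, T=0.327, ωT=1.096169, cosh=1.663414, sinh=1.329266; start (x,ẋ)=(0.645778, 2.346817) → end (x,ẋ)=(1.860633, 5.813013)

x = 1.8606, ẋ = 5.8130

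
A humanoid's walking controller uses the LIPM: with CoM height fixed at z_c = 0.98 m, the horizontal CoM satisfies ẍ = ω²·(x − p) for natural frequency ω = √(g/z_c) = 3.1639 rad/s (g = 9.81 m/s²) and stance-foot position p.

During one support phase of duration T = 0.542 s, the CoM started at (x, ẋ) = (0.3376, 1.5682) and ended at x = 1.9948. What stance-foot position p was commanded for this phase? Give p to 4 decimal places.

ωT = 3.1639·0.542 = 1.714834; cosh(ωT) = 2.867873, sinh(ωT) = 2.687879
x(T) = p + (x₀−p)·cosh(ωT) + (ẋ₀/ω)·sinh(ωT) ⇒ p·(1 − cosh) = x(T) − x₀·cosh − (ẋ₀/ω)·sinh
numerator   = 1.9948 − (0.3376)·2.867873 − (1.5682/3.1639)·2.687879 = -0.305652
denominator = 1 − 2.867873 = -1.867873
p = -0.305652 / -1.867873 = 0.1636

p = 0.1636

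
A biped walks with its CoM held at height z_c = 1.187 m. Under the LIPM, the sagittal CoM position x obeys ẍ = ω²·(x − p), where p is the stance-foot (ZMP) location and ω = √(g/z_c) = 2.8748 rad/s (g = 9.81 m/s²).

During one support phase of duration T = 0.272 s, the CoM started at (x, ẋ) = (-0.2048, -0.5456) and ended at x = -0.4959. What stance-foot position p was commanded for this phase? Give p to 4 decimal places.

ωT = 2.8748·0.272 = 0.781946; cosh(ωT) = 1.321618, sinh(ωT) = 0.864103
x(T) = p + (x₀−p)·cosh(ωT) + (ẋ₀/ω)·sinh(ωT) ⇒ p·(1 − cosh) = x(T) − x₀·cosh − (ẋ₀/ω)·sinh
numerator   = -0.4959 − (-0.2048)·1.321618 − (-0.5456/2.8748)·0.864103 = -0.061237
denominator = 1 − 1.321618 = -0.321618
p = -0.061237 / -0.321618 = 0.1904

p = 0.1904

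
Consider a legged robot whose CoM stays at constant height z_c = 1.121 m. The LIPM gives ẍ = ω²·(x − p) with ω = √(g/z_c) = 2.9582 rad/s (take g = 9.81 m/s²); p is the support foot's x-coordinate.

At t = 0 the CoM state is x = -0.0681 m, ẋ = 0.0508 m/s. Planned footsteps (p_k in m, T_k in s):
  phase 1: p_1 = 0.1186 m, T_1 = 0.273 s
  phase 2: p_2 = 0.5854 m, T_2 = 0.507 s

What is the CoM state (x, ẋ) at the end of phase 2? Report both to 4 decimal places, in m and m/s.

x = -1.3744, ẋ = -5.4292

phase 1: p=0.1186, T=0.273, ωT=0.807589, cosh=1.344213, sinh=0.898281; start (x,ẋ)=(-0.068100, 0.050800) → end (x,ẋ)=(-0.116939, -0.427831)
phase 2: p=0.5854, T=0.507, ωT=1.499807, cosh=2.352000, sinh=2.128826; start (x,ẋ)=(-0.116939, -0.427831) → end (x,ẋ)=(-1.374383, -5.429232)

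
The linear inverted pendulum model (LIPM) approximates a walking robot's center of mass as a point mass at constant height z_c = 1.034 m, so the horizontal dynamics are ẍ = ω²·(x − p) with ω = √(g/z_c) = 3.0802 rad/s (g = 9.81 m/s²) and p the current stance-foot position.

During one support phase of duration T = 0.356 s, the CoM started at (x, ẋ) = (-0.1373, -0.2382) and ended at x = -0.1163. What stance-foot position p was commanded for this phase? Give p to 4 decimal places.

p = -0.3238

ωT = 3.0802·0.356 = 1.096551; cosh(ωT) = 1.663922, sinh(ωT) = 1.329901
x(T) = p + (x₀−p)·cosh(ωT) + (ẋ₀/ω)·sinh(ωT) ⇒ p·(1 − cosh) = x(T) − x₀·cosh − (ẋ₀/ω)·sinh
numerator   = -0.1163 − (-0.1373)·1.663922 − (-0.2382/3.0802)·1.329901 = 0.215001
denominator = 1 − 1.663922 = -0.663922
p = 0.215001 / -0.663922 = -0.3238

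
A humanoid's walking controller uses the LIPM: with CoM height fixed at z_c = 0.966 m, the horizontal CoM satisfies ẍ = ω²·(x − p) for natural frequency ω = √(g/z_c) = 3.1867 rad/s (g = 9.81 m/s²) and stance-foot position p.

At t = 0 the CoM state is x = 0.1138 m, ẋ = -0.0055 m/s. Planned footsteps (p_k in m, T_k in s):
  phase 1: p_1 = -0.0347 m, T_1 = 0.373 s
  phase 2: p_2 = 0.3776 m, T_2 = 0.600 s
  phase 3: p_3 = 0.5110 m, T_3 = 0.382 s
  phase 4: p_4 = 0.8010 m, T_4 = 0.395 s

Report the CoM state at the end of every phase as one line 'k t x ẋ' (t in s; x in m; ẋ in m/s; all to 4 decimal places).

1 0.3730 0.2291 0.6948
2 0.9730 0.5857 0.8357
3 1.3550 1.0523 1.9019
4 1.7500 2.2450 4.9144

phase 1: p=-0.0347, T=0.373, ωT=1.188639, cosh=1.793623, sinh=1.488988; start (x,ẋ)=(0.113800, -0.005500) → end (x,ẋ)=(0.229083, 0.694761)
phase 2: p=0.3776, T=0.600, ωT=1.912020, cosh=3.457263, sinh=3.309481; start (x,ẋ)=(0.229083, 0.694761) → end (x,ẋ)=(0.585668, 0.835665)
phase 3: p=0.5110, T=0.382, ωT=1.217319, cosh=1.837071, sinh=1.541049; start (x,ẋ)=(0.585668, 0.835665) → end (x,ẋ)=(1.052288, 1.901862)
phase 4: p=0.8010, T=0.395, ωT=1.258746, cosh=1.902507, sinh=1.618498; start (x,ẋ)=(1.052288, 1.901862) → end (x,ẋ)=(2.245017, 4.914366)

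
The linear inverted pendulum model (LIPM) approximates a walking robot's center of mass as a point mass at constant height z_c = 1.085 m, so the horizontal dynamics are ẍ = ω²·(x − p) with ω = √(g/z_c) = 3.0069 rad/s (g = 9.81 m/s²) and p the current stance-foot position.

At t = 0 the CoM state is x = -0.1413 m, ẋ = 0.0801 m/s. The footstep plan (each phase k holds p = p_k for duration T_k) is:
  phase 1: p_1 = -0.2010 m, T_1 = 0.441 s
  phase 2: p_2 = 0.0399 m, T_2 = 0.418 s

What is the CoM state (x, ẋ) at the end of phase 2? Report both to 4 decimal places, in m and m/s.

x = 0.1549, ẋ = 0.5445

phase 1: p=-0.2010, T=0.441, ωT=1.326043, cosh=2.015818, sinh=1.750293; start (x,ẋ)=(-0.141300, 0.080100) → end (x,ẋ)=(-0.034030, 0.475665)
phase 2: p=0.0399, T=0.418, ωT=1.256884, cosh=1.899497, sinh=1.614957; start (x,ẋ)=(-0.034030, 0.475665) → end (x,ẋ)=(0.154942, 0.544519)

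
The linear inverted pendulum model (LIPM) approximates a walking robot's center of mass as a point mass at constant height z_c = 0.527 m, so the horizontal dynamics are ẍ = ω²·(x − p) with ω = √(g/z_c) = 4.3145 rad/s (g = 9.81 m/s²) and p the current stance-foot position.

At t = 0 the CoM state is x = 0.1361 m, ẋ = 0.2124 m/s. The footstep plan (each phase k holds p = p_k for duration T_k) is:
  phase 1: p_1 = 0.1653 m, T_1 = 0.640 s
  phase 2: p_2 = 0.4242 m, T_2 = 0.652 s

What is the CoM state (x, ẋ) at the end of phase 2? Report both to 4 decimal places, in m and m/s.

phase 1: p=0.1653, T=0.640, ωT=2.761280, cosh=7.941645, sinh=7.878434; start (x,ẋ)=(0.136100, 0.212400) → end (x,ẋ)=(0.321254, 0.694253)
phase 2: p=0.4242, T=0.652, ωT=2.813054, cosh=8.360372, sinh=8.300351; start (x,ẋ)=(0.321254, 0.694253) → end (x,ẋ)=(0.899158, 2.117533)

x = 0.8992, ẋ = 2.1175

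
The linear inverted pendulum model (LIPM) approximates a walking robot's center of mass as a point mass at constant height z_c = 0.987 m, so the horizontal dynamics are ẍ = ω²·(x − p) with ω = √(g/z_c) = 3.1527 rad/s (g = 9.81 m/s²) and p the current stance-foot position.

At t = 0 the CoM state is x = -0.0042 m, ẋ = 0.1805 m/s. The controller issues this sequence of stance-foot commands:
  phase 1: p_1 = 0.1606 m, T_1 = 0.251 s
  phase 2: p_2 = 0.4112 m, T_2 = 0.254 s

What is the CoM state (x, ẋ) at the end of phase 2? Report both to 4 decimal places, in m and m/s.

x = -0.2110, ẋ = -1.4644

phase 1: p=0.1606, T=0.251, ωT=0.791328, cosh=1.329783, sinh=0.876541; start (x,ẋ)=(-0.004200, 0.180500) → end (x,ẋ)=(-0.008364, -0.215394)
phase 2: p=0.4112, T=0.254, ωT=0.800786, cosh=1.338133, sinh=0.889157; start (x,ẋ)=(-0.008364, -0.215394) → end (x,ẋ)=(-0.210980, -1.464367)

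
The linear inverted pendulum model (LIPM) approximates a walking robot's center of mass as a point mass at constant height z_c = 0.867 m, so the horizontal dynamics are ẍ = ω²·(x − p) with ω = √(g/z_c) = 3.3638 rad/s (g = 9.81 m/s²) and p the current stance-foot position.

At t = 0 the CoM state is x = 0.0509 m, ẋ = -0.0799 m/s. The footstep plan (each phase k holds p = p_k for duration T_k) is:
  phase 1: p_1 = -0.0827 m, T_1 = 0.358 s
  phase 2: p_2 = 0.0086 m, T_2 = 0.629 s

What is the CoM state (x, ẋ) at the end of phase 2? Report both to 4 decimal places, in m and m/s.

phase 1: p=-0.0827, T=0.358, ωT=1.204240, cosh=1.817073, sinh=1.517153; start (x,ẋ)=(0.050900, -0.079900) → end (x,ẋ)=(0.124024, 0.536630)
phase 2: p=0.0086, T=0.629, ωT=2.115830, cosh=4.208502, sinh=4.087969; start (x,ẋ)=(0.124024, 0.536630) → end (x,ẋ)=(1.146520, 3.845618)

x = 1.1465, ẋ = 3.8456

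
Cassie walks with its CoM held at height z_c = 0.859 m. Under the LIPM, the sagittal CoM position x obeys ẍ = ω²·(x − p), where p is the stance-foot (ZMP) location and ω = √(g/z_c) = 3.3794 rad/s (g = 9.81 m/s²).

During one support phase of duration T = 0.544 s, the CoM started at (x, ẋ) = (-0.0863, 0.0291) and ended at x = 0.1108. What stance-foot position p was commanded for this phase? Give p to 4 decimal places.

ωT = 3.3794·0.544 = 1.838394; cosh(ωT) = 3.222752, sinh(ωT) = 3.063679
x(T) = p + (x₀−p)·cosh(ωT) + (ẋ₀/ω)·sinh(ωT) ⇒ p·(1 − cosh) = x(T) − x₀·cosh − (ẋ₀/ω)·sinh
numerator   = 0.1108 − (-0.0863)·3.222752 − (0.0291/3.3794)·3.063679 = 0.362542
denominator = 1 − 3.222752 = -2.222752
p = 0.362542 / -2.222752 = -0.1631

p = -0.1631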